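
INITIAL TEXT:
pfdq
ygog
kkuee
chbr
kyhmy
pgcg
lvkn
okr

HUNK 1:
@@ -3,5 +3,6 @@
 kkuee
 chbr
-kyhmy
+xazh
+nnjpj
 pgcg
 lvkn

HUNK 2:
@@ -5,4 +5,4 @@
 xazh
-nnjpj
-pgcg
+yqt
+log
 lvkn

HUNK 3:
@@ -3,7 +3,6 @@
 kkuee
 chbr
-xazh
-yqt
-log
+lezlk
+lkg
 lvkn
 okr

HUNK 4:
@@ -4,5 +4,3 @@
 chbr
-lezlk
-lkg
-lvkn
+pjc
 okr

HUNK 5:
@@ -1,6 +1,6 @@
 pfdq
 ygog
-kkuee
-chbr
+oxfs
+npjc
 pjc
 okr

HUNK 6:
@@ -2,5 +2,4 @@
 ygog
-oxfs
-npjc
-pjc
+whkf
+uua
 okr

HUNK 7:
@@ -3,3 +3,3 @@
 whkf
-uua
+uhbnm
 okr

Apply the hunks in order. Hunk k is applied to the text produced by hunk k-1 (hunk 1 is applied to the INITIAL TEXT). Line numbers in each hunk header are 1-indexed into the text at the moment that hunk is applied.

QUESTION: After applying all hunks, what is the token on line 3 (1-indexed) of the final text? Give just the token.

Answer: whkf

Derivation:
Hunk 1: at line 3 remove [kyhmy] add [xazh,nnjpj] -> 9 lines: pfdq ygog kkuee chbr xazh nnjpj pgcg lvkn okr
Hunk 2: at line 5 remove [nnjpj,pgcg] add [yqt,log] -> 9 lines: pfdq ygog kkuee chbr xazh yqt log lvkn okr
Hunk 3: at line 3 remove [xazh,yqt,log] add [lezlk,lkg] -> 8 lines: pfdq ygog kkuee chbr lezlk lkg lvkn okr
Hunk 4: at line 4 remove [lezlk,lkg,lvkn] add [pjc] -> 6 lines: pfdq ygog kkuee chbr pjc okr
Hunk 5: at line 1 remove [kkuee,chbr] add [oxfs,npjc] -> 6 lines: pfdq ygog oxfs npjc pjc okr
Hunk 6: at line 2 remove [oxfs,npjc,pjc] add [whkf,uua] -> 5 lines: pfdq ygog whkf uua okr
Hunk 7: at line 3 remove [uua] add [uhbnm] -> 5 lines: pfdq ygog whkf uhbnm okr
Final line 3: whkf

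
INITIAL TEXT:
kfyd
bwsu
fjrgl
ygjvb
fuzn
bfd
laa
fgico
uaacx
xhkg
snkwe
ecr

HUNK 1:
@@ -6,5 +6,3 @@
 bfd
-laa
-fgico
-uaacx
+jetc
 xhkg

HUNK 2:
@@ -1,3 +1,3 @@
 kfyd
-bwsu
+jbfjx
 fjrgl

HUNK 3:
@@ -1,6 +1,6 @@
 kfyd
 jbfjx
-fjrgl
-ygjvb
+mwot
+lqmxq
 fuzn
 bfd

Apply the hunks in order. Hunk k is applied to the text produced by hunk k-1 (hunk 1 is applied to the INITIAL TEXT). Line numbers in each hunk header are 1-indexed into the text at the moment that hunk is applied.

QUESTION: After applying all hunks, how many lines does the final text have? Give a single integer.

Answer: 10

Derivation:
Hunk 1: at line 6 remove [laa,fgico,uaacx] add [jetc] -> 10 lines: kfyd bwsu fjrgl ygjvb fuzn bfd jetc xhkg snkwe ecr
Hunk 2: at line 1 remove [bwsu] add [jbfjx] -> 10 lines: kfyd jbfjx fjrgl ygjvb fuzn bfd jetc xhkg snkwe ecr
Hunk 3: at line 1 remove [fjrgl,ygjvb] add [mwot,lqmxq] -> 10 lines: kfyd jbfjx mwot lqmxq fuzn bfd jetc xhkg snkwe ecr
Final line count: 10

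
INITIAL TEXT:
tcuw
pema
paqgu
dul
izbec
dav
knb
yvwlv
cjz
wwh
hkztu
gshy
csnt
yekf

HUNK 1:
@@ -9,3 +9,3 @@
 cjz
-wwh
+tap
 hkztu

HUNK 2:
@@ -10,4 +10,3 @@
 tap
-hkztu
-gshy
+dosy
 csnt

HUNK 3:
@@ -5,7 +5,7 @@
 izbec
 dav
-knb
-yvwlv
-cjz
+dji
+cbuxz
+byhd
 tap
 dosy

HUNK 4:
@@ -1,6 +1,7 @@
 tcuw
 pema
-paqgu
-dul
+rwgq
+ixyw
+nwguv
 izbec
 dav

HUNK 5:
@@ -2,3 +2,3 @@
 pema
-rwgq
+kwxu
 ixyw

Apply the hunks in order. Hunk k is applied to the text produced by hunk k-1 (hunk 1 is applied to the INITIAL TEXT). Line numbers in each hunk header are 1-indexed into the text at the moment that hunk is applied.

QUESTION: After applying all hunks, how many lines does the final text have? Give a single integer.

Answer: 14

Derivation:
Hunk 1: at line 9 remove [wwh] add [tap] -> 14 lines: tcuw pema paqgu dul izbec dav knb yvwlv cjz tap hkztu gshy csnt yekf
Hunk 2: at line 10 remove [hkztu,gshy] add [dosy] -> 13 lines: tcuw pema paqgu dul izbec dav knb yvwlv cjz tap dosy csnt yekf
Hunk 3: at line 5 remove [knb,yvwlv,cjz] add [dji,cbuxz,byhd] -> 13 lines: tcuw pema paqgu dul izbec dav dji cbuxz byhd tap dosy csnt yekf
Hunk 4: at line 1 remove [paqgu,dul] add [rwgq,ixyw,nwguv] -> 14 lines: tcuw pema rwgq ixyw nwguv izbec dav dji cbuxz byhd tap dosy csnt yekf
Hunk 5: at line 2 remove [rwgq] add [kwxu] -> 14 lines: tcuw pema kwxu ixyw nwguv izbec dav dji cbuxz byhd tap dosy csnt yekf
Final line count: 14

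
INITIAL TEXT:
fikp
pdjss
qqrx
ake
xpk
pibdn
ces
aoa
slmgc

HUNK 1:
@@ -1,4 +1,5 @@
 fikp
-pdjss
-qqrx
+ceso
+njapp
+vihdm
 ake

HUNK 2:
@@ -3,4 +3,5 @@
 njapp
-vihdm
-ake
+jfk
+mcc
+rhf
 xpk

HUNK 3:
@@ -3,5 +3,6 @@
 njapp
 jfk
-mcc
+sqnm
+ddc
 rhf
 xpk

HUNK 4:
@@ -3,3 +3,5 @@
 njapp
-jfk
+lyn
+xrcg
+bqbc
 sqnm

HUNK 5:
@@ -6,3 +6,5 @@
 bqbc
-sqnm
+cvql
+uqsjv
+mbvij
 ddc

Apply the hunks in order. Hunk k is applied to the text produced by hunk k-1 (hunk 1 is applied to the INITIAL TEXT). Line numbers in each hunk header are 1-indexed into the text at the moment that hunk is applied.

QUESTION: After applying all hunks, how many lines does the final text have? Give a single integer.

Answer: 16

Derivation:
Hunk 1: at line 1 remove [pdjss,qqrx] add [ceso,njapp,vihdm] -> 10 lines: fikp ceso njapp vihdm ake xpk pibdn ces aoa slmgc
Hunk 2: at line 3 remove [vihdm,ake] add [jfk,mcc,rhf] -> 11 lines: fikp ceso njapp jfk mcc rhf xpk pibdn ces aoa slmgc
Hunk 3: at line 3 remove [mcc] add [sqnm,ddc] -> 12 lines: fikp ceso njapp jfk sqnm ddc rhf xpk pibdn ces aoa slmgc
Hunk 4: at line 3 remove [jfk] add [lyn,xrcg,bqbc] -> 14 lines: fikp ceso njapp lyn xrcg bqbc sqnm ddc rhf xpk pibdn ces aoa slmgc
Hunk 5: at line 6 remove [sqnm] add [cvql,uqsjv,mbvij] -> 16 lines: fikp ceso njapp lyn xrcg bqbc cvql uqsjv mbvij ddc rhf xpk pibdn ces aoa slmgc
Final line count: 16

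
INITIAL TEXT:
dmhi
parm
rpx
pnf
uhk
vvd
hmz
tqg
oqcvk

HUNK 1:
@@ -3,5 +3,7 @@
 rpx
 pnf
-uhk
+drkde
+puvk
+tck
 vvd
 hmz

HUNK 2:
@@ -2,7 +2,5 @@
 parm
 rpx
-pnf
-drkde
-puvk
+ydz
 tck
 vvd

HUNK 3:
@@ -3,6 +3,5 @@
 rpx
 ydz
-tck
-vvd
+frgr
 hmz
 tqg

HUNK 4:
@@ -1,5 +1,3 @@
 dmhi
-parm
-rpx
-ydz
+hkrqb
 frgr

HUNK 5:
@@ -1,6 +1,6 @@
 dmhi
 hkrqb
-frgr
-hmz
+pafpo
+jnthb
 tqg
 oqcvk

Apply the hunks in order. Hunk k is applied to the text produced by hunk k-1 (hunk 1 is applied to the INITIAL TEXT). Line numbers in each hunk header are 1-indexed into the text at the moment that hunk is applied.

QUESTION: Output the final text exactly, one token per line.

Answer: dmhi
hkrqb
pafpo
jnthb
tqg
oqcvk

Derivation:
Hunk 1: at line 3 remove [uhk] add [drkde,puvk,tck] -> 11 lines: dmhi parm rpx pnf drkde puvk tck vvd hmz tqg oqcvk
Hunk 2: at line 2 remove [pnf,drkde,puvk] add [ydz] -> 9 lines: dmhi parm rpx ydz tck vvd hmz tqg oqcvk
Hunk 3: at line 3 remove [tck,vvd] add [frgr] -> 8 lines: dmhi parm rpx ydz frgr hmz tqg oqcvk
Hunk 4: at line 1 remove [parm,rpx,ydz] add [hkrqb] -> 6 lines: dmhi hkrqb frgr hmz tqg oqcvk
Hunk 5: at line 1 remove [frgr,hmz] add [pafpo,jnthb] -> 6 lines: dmhi hkrqb pafpo jnthb tqg oqcvk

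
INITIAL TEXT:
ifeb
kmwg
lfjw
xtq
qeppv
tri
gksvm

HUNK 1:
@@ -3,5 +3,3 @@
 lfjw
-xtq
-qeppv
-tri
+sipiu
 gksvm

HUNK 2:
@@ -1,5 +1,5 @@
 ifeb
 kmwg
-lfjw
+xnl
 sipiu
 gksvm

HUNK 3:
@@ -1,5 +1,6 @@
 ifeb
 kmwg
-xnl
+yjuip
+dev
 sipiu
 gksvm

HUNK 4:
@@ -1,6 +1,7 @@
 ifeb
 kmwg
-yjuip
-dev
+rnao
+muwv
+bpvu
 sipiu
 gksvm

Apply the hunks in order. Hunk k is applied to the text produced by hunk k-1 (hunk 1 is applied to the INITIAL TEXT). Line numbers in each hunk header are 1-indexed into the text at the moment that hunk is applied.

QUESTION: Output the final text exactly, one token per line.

Answer: ifeb
kmwg
rnao
muwv
bpvu
sipiu
gksvm

Derivation:
Hunk 1: at line 3 remove [xtq,qeppv,tri] add [sipiu] -> 5 lines: ifeb kmwg lfjw sipiu gksvm
Hunk 2: at line 1 remove [lfjw] add [xnl] -> 5 lines: ifeb kmwg xnl sipiu gksvm
Hunk 3: at line 1 remove [xnl] add [yjuip,dev] -> 6 lines: ifeb kmwg yjuip dev sipiu gksvm
Hunk 4: at line 1 remove [yjuip,dev] add [rnao,muwv,bpvu] -> 7 lines: ifeb kmwg rnao muwv bpvu sipiu gksvm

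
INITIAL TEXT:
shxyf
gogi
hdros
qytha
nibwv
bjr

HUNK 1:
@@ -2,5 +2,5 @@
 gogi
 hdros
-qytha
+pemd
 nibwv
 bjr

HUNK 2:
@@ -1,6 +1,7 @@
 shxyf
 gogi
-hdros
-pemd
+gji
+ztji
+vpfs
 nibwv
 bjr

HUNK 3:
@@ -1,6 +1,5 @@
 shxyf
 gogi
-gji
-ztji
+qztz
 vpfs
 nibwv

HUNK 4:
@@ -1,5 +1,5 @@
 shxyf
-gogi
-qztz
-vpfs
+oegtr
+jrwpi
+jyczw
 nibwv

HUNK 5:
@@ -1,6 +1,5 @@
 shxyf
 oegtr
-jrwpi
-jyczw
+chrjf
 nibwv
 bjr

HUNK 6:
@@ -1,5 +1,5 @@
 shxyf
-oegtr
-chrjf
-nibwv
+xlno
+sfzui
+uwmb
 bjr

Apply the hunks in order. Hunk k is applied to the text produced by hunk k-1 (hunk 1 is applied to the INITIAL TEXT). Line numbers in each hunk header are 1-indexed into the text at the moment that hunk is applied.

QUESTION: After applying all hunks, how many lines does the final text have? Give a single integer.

Answer: 5

Derivation:
Hunk 1: at line 2 remove [qytha] add [pemd] -> 6 lines: shxyf gogi hdros pemd nibwv bjr
Hunk 2: at line 1 remove [hdros,pemd] add [gji,ztji,vpfs] -> 7 lines: shxyf gogi gji ztji vpfs nibwv bjr
Hunk 3: at line 1 remove [gji,ztji] add [qztz] -> 6 lines: shxyf gogi qztz vpfs nibwv bjr
Hunk 4: at line 1 remove [gogi,qztz,vpfs] add [oegtr,jrwpi,jyczw] -> 6 lines: shxyf oegtr jrwpi jyczw nibwv bjr
Hunk 5: at line 1 remove [jrwpi,jyczw] add [chrjf] -> 5 lines: shxyf oegtr chrjf nibwv bjr
Hunk 6: at line 1 remove [oegtr,chrjf,nibwv] add [xlno,sfzui,uwmb] -> 5 lines: shxyf xlno sfzui uwmb bjr
Final line count: 5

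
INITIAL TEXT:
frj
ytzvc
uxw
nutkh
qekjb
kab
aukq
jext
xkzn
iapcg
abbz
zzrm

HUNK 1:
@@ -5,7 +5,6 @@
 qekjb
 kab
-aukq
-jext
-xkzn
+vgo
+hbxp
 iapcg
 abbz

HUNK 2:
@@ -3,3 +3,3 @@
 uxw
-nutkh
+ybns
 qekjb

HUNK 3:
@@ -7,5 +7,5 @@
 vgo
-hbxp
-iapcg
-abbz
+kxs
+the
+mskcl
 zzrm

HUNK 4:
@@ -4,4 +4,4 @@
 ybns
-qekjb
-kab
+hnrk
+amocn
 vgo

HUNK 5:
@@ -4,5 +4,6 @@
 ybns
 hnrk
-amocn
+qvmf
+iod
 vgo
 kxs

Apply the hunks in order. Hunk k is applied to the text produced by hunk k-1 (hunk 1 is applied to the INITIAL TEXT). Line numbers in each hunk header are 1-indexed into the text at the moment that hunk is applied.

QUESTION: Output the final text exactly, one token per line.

Answer: frj
ytzvc
uxw
ybns
hnrk
qvmf
iod
vgo
kxs
the
mskcl
zzrm

Derivation:
Hunk 1: at line 5 remove [aukq,jext,xkzn] add [vgo,hbxp] -> 11 lines: frj ytzvc uxw nutkh qekjb kab vgo hbxp iapcg abbz zzrm
Hunk 2: at line 3 remove [nutkh] add [ybns] -> 11 lines: frj ytzvc uxw ybns qekjb kab vgo hbxp iapcg abbz zzrm
Hunk 3: at line 7 remove [hbxp,iapcg,abbz] add [kxs,the,mskcl] -> 11 lines: frj ytzvc uxw ybns qekjb kab vgo kxs the mskcl zzrm
Hunk 4: at line 4 remove [qekjb,kab] add [hnrk,amocn] -> 11 lines: frj ytzvc uxw ybns hnrk amocn vgo kxs the mskcl zzrm
Hunk 5: at line 4 remove [amocn] add [qvmf,iod] -> 12 lines: frj ytzvc uxw ybns hnrk qvmf iod vgo kxs the mskcl zzrm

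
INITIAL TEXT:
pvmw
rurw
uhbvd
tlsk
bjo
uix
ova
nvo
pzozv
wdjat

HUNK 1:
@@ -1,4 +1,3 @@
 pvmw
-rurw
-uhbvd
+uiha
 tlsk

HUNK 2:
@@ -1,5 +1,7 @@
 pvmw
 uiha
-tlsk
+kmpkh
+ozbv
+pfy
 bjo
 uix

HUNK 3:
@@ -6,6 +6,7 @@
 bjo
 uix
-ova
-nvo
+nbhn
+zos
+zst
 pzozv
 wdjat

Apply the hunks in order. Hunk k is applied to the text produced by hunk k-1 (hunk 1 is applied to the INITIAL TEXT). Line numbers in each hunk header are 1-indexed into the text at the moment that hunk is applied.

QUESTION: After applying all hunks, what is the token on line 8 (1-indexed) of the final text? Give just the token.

Hunk 1: at line 1 remove [rurw,uhbvd] add [uiha] -> 9 lines: pvmw uiha tlsk bjo uix ova nvo pzozv wdjat
Hunk 2: at line 1 remove [tlsk] add [kmpkh,ozbv,pfy] -> 11 lines: pvmw uiha kmpkh ozbv pfy bjo uix ova nvo pzozv wdjat
Hunk 3: at line 6 remove [ova,nvo] add [nbhn,zos,zst] -> 12 lines: pvmw uiha kmpkh ozbv pfy bjo uix nbhn zos zst pzozv wdjat
Final line 8: nbhn

Answer: nbhn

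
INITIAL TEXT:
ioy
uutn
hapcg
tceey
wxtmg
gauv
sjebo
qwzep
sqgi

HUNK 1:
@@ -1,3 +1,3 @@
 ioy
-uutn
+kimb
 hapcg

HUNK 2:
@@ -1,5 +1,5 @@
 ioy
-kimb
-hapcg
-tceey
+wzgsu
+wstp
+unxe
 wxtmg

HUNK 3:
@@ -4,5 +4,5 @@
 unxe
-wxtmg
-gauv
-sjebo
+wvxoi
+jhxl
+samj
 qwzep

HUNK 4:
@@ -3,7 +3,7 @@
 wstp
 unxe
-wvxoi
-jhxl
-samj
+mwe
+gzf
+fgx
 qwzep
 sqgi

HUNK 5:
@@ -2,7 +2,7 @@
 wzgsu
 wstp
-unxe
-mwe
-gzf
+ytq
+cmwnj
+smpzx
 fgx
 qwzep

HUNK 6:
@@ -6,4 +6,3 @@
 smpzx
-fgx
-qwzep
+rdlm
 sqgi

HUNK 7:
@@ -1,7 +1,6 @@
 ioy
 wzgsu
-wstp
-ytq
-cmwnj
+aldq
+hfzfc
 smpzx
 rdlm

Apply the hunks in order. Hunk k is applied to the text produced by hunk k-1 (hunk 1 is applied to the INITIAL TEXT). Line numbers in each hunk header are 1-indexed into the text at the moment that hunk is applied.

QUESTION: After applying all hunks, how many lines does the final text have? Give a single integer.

Hunk 1: at line 1 remove [uutn] add [kimb] -> 9 lines: ioy kimb hapcg tceey wxtmg gauv sjebo qwzep sqgi
Hunk 2: at line 1 remove [kimb,hapcg,tceey] add [wzgsu,wstp,unxe] -> 9 lines: ioy wzgsu wstp unxe wxtmg gauv sjebo qwzep sqgi
Hunk 3: at line 4 remove [wxtmg,gauv,sjebo] add [wvxoi,jhxl,samj] -> 9 lines: ioy wzgsu wstp unxe wvxoi jhxl samj qwzep sqgi
Hunk 4: at line 3 remove [wvxoi,jhxl,samj] add [mwe,gzf,fgx] -> 9 lines: ioy wzgsu wstp unxe mwe gzf fgx qwzep sqgi
Hunk 5: at line 2 remove [unxe,mwe,gzf] add [ytq,cmwnj,smpzx] -> 9 lines: ioy wzgsu wstp ytq cmwnj smpzx fgx qwzep sqgi
Hunk 6: at line 6 remove [fgx,qwzep] add [rdlm] -> 8 lines: ioy wzgsu wstp ytq cmwnj smpzx rdlm sqgi
Hunk 7: at line 1 remove [wstp,ytq,cmwnj] add [aldq,hfzfc] -> 7 lines: ioy wzgsu aldq hfzfc smpzx rdlm sqgi
Final line count: 7

Answer: 7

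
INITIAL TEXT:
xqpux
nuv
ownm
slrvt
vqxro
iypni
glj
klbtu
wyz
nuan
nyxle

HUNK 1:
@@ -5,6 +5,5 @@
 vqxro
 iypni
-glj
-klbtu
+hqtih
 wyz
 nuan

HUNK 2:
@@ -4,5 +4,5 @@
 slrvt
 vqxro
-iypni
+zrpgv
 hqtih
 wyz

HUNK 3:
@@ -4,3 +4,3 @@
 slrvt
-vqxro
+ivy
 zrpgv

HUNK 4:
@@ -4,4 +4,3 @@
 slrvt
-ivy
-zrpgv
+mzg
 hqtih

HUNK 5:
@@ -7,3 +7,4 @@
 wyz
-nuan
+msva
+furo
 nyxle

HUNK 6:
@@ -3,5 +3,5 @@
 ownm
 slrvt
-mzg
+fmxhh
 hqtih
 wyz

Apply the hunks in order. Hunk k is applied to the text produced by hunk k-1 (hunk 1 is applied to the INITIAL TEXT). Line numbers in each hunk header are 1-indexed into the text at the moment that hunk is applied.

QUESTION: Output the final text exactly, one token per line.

Hunk 1: at line 5 remove [glj,klbtu] add [hqtih] -> 10 lines: xqpux nuv ownm slrvt vqxro iypni hqtih wyz nuan nyxle
Hunk 2: at line 4 remove [iypni] add [zrpgv] -> 10 lines: xqpux nuv ownm slrvt vqxro zrpgv hqtih wyz nuan nyxle
Hunk 3: at line 4 remove [vqxro] add [ivy] -> 10 lines: xqpux nuv ownm slrvt ivy zrpgv hqtih wyz nuan nyxle
Hunk 4: at line 4 remove [ivy,zrpgv] add [mzg] -> 9 lines: xqpux nuv ownm slrvt mzg hqtih wyz nuan nyxle
Hunk 5: at line 7 remove [nuan] add [msva,furo] -> 10 lines: xqpux nuv ownm slrvt mzg hqtih wyz msva furo nyxle
Hunk 6: at line 3 remove [mzg] add [fmxhh] -> 10 lines: xqpux nuv ownm slrvt fmxhh hqtih wyz msva furo nyxle

Answer: xqpux
nuv
ownm
slrvt
fmxhh
hqtih
wyz
msva
furo
nyxle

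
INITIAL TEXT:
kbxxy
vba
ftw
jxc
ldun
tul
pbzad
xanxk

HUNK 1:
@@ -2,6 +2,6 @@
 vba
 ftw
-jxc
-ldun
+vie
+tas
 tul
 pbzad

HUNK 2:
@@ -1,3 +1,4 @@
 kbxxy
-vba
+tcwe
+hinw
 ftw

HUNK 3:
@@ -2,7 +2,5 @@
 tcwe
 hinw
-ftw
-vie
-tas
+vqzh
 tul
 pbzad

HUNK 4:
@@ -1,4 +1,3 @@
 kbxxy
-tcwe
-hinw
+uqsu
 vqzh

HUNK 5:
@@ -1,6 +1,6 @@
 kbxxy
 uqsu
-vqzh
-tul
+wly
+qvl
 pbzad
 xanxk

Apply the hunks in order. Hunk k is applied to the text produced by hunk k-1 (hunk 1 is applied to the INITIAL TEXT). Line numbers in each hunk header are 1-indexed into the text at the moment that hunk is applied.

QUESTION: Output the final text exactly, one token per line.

Answer: kbxxy
uqsu
wly
qvl
pbzad
xanxk

Derivation:
Hunk 1: at line 2 remove [jxc,ldun] add [vie,tas] -> 8 lines: kbxxy vba ftw vie tas tul pbzad xanxk
Hunk 2: at line 1 remove [vba] add [tcwe,hinw] -> 9 lines: kbxxy tcwe hinw ftw vie tas tul pbzad xanxk
Hunk 3: at line 2 remove [ftw,vie,tas] add [vqzh] -> 7 lines: kbxxy tcwe hinw vqzh tul pbzad xanxk
Hunk 4: at line 1 remove [tcwe,hinw] add [uqsu] -> 6 lines: kbxxy uqsu vqzh tul pbzad xanxk
Hunk 5: at line 1 remove [vqzh,tul] add [wly,qvl] -> 6 lines: kbxxy uqsu wly qvl pbzad xanxk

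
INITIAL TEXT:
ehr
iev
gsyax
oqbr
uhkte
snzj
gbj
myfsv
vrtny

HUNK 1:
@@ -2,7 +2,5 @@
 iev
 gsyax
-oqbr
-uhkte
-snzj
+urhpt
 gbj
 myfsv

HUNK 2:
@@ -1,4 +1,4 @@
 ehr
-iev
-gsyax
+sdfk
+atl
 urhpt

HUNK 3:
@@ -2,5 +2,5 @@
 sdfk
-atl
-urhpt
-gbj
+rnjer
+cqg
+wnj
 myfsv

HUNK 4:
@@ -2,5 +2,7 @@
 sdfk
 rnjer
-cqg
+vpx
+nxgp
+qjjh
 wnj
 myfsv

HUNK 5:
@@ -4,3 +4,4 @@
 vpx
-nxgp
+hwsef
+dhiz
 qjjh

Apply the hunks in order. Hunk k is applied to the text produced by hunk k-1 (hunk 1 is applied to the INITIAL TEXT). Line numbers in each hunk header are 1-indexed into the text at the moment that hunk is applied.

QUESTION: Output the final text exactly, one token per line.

Answer: ehr
sdfk
rnjer
vpx
hwsef
dhiz
qjjh
wnj
myfsv
vrtny

Derivation:
Hunk 1: at line 2 remove [oqbr,uhkte,snzj] add [urhpt] -> 7 lines: ehr iev gsyax urhpt gbj myfsv vrtny
Hunk 2: at line 1 remove [iev,gsyax] add [sdfk,atl] -> 7 lines: ehr sdfk atl urhpt gbj myfsv vrtny
Hunk 3: at line 2 remove [atl,urhpt,gbj] add [rnjer,cqg,wnj] -> 7 lines: ehr sdfk rnjer cqg wnj myfsv vrtny
Hunk 4: at line 2 remove [cqg] add [vpx,nxgp,qjjh] -> 9 lines: ehr sdfk rnjer vpx nxgp qjjh wnj myfsv vrtny
Hunk 5: at line 4 remove [nxgp] add [hwsef,dhiz] -> 10 lines: ehr sdfk rnjer vpx hwsef dhiz qjjh wnj myfsv vrtny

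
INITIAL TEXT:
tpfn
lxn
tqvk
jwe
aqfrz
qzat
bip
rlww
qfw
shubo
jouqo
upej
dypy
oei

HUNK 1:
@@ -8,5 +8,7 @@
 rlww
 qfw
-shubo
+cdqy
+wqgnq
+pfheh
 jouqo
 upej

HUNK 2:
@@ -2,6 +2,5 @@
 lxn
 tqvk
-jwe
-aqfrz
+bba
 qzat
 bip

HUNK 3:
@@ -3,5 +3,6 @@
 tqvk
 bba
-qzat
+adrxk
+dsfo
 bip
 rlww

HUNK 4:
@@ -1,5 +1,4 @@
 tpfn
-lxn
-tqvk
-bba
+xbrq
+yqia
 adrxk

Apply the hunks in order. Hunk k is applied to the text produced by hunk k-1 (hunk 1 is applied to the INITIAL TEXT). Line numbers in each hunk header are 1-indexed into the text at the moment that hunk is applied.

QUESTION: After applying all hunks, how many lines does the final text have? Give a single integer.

Answer: 15

Derivation:
Hunk 1: at line 8 remove [shubo] add [cdqy,wqgnq,pfheh] -> 16 lines: tpfn lxn tqvk jwe aqfrz qzat bip rlww qfw cdqy wqgnq pfheh jouqo upej dypy oei
Hunk 2: at line 2 remove [jwe,aqfrz] add [bba] -> 15 lines: tpfn lxn tqvk bba qzat bip rlww qfw cdqy wqgnq pfheh jouqo upej dypy oei
Hunk 3: at line 3 remove [qzat] add [adrxk,dsfo] -> 16 lines: tpfn lxn tqvk bba adrxk dsfo bip rlww qfw cdqy wqgnq pfheh jouqo upej dypy oei
Hunk 4: at line 1 remove [lxn,tqvk,bba] add [xbrq,yqia] -> 15 lines: tpfn xbrq yqia adrxk dsfo bip rlww qfw cdqy wqgnq pfheh jouqo upej dypy oei
Final line count: 15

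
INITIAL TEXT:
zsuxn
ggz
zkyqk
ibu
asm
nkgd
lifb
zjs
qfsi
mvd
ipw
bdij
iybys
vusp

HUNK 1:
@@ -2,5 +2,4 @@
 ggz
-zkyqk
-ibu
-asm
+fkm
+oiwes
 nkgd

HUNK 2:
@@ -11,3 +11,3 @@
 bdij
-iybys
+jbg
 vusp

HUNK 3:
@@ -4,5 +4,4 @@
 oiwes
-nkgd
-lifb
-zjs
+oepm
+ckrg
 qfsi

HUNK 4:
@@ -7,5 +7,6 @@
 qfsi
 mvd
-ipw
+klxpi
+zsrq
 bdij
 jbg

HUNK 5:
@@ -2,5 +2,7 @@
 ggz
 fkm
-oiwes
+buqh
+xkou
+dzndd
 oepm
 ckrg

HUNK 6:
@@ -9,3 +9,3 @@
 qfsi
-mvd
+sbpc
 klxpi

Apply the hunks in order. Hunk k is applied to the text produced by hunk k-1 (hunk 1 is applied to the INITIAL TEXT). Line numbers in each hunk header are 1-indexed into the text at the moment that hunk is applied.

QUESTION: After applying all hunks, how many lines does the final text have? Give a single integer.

Answer: 15

Derivation:
Hunk 1: at line 2 remove [zkyqk,ibu,asm] add [fkm,oiwes] -> 13 lines: zsuxn ggz fkm oiwes nkgd lifb zjs qfsi mvd ipw bdij iybys vusp
Hunk 2: at line 11 remove [iybys] add [jbg] -> 13 lines: zsuxn ggz fkm oiwes nkgd lifb zjs qfsi mvd ipw bdij jbg vusp
Hunk 3: at line 4 remove [nkgd,lifb,zjs] add [oepm,ckrg] -> 12 lines: zsuxn ggz fkm oiwes oepm ckrg qfsi mvd ipw bdij jbg vusp
Hunk 4: at line 7 remove [ipw] add [klxpi,zsrq] -> 13 lines: zsuxn ggz fkm oiwes oepm ckrg qfsi mvd klxpi zsrq bdij jbg vusp
Hunk 5: at line 2 remove [oiwes] add [buqh,xkou,dzndd] -> 15 lines: zsuxn ggz fkm buqh xkou dzndd oepm ckrg qfsi mvd klxpi zsrq bdij jbg vusp
Hunk 6: at line 9 remove [mvd] add [sbpc] -> 15 lines: zsuxn ggz fkm buqh xkou dzndd oepm ckrg qfsi sbpc klxpi zsrq bdij jbg vusp
Final line count: 15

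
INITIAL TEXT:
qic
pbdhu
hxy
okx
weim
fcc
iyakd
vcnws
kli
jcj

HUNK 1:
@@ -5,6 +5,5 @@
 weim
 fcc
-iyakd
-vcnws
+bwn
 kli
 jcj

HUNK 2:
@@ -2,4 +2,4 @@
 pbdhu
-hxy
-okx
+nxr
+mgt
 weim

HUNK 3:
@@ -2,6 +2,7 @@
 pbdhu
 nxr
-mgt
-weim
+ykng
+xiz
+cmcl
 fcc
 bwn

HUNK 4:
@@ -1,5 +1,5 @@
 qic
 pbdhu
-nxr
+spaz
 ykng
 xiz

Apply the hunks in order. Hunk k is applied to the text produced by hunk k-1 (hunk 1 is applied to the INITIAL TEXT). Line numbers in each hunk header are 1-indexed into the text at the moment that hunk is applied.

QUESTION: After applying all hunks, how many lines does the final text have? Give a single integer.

Hunk 1: at line 5 remove [iyakd,vcnws] add [bwn] -> 9 lines: qic pbdhu hxy okx weim fcc bwn kli jcj
Hunk 2: at line 2 remove [hxy,okx] add [nxr,mgt] -> 9 lines: qic pbdhu nxr mgt weim fcc bwn kli jcj
Hunk 3: at line 2 remove [mgt,weim] add [ykng,xiz,cmcl] -> 10 lines: qic pbdhu nxr ykng xiz cmcl fcc bwn kli jcj
Hunk 4: at line 1 remove [nxr] add [spaz] -> 10 lines: qic pbdhu spaz ykng xiz cmcl fcc bwn kli jcj
Final line count: 10

Answer: 10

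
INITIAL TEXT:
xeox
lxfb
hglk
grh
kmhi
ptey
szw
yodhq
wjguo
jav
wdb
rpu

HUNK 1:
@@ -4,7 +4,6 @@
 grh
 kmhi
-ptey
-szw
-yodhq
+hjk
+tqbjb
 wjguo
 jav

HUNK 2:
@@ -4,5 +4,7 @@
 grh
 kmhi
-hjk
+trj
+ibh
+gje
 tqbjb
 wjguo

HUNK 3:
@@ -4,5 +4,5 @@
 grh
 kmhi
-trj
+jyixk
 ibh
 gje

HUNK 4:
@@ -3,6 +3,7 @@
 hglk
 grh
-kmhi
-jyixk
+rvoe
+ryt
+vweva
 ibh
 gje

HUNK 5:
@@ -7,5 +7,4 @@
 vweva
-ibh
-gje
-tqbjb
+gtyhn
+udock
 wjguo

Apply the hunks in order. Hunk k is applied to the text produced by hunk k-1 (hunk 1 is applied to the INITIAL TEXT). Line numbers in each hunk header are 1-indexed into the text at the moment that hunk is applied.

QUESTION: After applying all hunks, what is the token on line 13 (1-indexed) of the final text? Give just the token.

Answer: rpu

Derivation:
Hunk 1: at line 4 remove [ptey,szw,yodhq] add [hjk,tqbjb] -> 11 lines: xeox lxfb hglk grh kmhi hjk tqbjb wjguo jav wdb rpu
Hunk 2: at line 4 remove [hjk] add [trj,ibh,gje] -> 13 lines: xeox lxfb hglk grh kmhi trj ibh gje tqbjb wjguo jav wdb rpu
Hunk 3: at line 4 remove [trj] add [jyixk] -> 13 lines: xeox lxfb hglk grh kmhi jyixk ibh gje tqbjb wjguo jav wdb rpu
Hunk 4: at line 3 remove [kmhi,jyixk] add [rvoe,ryt,vweva] -> 14 lines: xeox lxfb hglk grh rvoe ryt vweva ibh gje tqbjb wjguo jav wdb rpu
Hunk 5: at line 7 remove [ibh,gje,tqbjb] add [gtyhn,udock] -> 13 lines: xeox lxfb hglk grh rvoe ryt vweva gtyhn udock wjguo jav wdb rpu
Final line 13: rpu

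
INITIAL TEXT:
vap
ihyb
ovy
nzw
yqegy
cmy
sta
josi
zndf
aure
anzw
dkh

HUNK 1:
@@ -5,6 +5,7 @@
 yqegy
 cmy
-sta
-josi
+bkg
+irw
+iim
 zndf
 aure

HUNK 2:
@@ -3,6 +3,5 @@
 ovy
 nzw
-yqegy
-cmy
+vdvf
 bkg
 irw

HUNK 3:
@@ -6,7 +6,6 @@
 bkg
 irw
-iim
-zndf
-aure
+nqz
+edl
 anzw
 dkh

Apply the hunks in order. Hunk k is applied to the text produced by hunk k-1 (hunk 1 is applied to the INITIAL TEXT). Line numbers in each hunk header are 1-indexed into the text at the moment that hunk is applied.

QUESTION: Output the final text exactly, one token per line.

Answer: vap
ihyb
ovy
nzw
vdvf
bkg
irw
nqz
edl
anzw
dkh

Derivation:
Hunk 1: at line 5 remove [sta,josi] add [bkg,irw,iim] -> 13 lines: vap ihyb ovy nzw yqegy cmy bkg irw iim zndf aure anzw dkh
Hunk 2: at line 3 remove [yqegy,cmy] add [vdvf] -> 12 lines: vap ihyb ovy nzw vdvf bkg irw iim zndf aure anzw dkh
Hunk 3: at line 6 remove [iim,zndf,aure] add [nqz,edl] -> 11 lines: vap ihyb ovy nzw vdvf bkg irw nqz edl anzw dkh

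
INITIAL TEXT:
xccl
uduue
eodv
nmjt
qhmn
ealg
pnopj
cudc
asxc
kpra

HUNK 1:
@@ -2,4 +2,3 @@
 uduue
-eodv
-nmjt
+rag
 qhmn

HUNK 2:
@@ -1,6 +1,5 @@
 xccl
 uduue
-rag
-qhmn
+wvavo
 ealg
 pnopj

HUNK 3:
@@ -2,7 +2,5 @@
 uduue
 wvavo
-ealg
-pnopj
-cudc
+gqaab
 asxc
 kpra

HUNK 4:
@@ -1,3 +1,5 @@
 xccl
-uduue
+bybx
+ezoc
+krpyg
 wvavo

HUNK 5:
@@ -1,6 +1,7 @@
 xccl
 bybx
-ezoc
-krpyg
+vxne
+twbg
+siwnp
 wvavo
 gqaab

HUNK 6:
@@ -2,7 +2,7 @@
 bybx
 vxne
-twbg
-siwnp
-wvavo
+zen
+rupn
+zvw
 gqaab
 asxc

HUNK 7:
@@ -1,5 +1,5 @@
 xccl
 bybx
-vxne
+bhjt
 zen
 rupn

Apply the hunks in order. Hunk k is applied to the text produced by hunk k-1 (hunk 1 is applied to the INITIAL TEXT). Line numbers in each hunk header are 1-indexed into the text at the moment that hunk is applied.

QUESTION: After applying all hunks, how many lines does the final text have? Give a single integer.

Answer: 9

Derivation:
Hunk 1: at line 2 remove [eodv,nmjt] add [rag] -> 9 lines: xccl uduue rag qhmn ealg pnopj cudc asxc kpra
Hunk 2: at line 1 remove [rag,qhmn] add [wvavo] -> 8 lines: xccl uduue wvavo ealg pnopj cudc asxc kpra
Hunk 3: at line 2 remove [ealg,pnopj,cudc] add [gqaab] -> 6 lines: xccl uduue wvavo gqaab asxc kpra
Hunk 4: at line 1 remove [uduue] add [bybx,ezoc,krpyg] -> 8 lines: xccl bybx ezoc krpyg wvavo gqaab asxc kpra
Hunk 5: at line 1 remove [ezoc,krpyg] add [vxne,twbg,siwnp] -> 9 lines: xccl bybx vxne twbg siwnp wvavo gqaab asxc kpra
Hunk 6: at line 2 remove [twbg,siwnp,wvavo] add [zen,rupn,zvw] -> 9 lines: xccl bybx vxne zen rupn zvw gqaab asxc kpra
Hunk 7: at line 1 remove [vxne] add [bhjt] -> 9 lines: xccl bybx bhjt zen rupn zvw gqaab asxc kpra
Final line count: 9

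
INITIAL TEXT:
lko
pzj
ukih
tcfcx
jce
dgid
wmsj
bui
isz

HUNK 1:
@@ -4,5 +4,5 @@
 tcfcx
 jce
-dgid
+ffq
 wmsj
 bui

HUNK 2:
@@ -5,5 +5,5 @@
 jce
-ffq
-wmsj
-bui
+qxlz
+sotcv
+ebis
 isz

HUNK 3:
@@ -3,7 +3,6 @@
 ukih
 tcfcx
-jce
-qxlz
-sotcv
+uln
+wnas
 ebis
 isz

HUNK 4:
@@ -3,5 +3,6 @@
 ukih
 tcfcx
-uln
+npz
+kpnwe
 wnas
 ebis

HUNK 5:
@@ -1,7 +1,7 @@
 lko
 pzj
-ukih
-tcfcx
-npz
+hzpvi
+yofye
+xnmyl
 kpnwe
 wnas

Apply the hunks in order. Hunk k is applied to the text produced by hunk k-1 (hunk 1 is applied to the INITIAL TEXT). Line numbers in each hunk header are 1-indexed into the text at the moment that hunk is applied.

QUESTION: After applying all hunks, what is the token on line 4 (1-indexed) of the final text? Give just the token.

Answer: yofye

Derivation:
Hunk 1: at line 4 remove [dgid] add [ffq] -> 9 lines: lko pzj ukih tcfcx jce ffq wmsj bui isz
Hunk 2: at line 5 remove [ffq,wmsj,bui] add [qxlz,sotcv,ebis] -> 9 lines: lko pzj ukih tcfcx jce qxlz sotcv ebis isz
Hunk 3: at line 3 remove [jce,qxlz,sotcv] add [uln,wnas] -> 8 lines: lko pzj ukih tcfcx uln wnas ebis isz
Hunk 4: at line 3 remove [uln] add [npz,kpnwe] -> 9 lines: lko pzj ukih tcfcx npz kpnwe wnas ebis isz
Hunk 5: at line 1 remove [ukih,tcfcx,npz] add [hzpvi,yofye,xnmyl] -> 9 lines: lko pzj hzpvi yofye xnmyl kpnwe wnas ebis isz
Final line 4: yofye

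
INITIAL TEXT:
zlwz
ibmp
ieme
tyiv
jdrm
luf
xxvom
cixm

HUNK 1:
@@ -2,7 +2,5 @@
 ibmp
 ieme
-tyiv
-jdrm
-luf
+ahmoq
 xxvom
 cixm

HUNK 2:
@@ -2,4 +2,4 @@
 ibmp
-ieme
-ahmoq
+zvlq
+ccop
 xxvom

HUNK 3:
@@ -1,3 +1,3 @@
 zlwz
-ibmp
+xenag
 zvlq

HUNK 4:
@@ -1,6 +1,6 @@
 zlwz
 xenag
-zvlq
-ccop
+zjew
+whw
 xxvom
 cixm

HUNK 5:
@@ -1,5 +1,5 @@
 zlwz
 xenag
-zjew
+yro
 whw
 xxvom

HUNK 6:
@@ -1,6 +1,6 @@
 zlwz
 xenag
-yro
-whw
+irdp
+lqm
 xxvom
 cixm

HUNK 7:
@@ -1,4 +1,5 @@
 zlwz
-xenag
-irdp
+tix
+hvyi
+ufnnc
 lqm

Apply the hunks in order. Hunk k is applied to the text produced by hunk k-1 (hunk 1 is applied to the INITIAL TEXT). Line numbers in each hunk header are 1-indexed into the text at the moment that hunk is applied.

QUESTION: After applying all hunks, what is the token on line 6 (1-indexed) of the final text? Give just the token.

Answer: xxvom

Derivation:
Hunk 1: at line 2 remove [tyiv,jdrm,luf] add [ahmoq] -> 6 lines: zlwz ibmp ieme ahmoq xxvom cixm
Hunk 2: at line 2 remove [ieme,ahmoq] add [zvlq,ccop] -> 6 lines: zlwz ibmp zvlq ccop xxvom cixm
Hunk 3: at line 1 remove [ibmp] add [xenag] -> 6 lines: zlwz xenag zvlq ccop xxvom cixm
Hunk 4: at line 1 remove [zvlq,ccop] add [zjew,whw] -> 6 lines: zlwz xenag zjew whw xxvom cixm
Hunk 5: at line 1 remove [zjew] add [yro] -> 6 lines: zlwz xenag yro whw xxvom cixm
Hunk 6: at line 1 remove [yro,whw] add [irdp,lqm] -> 6 lines: zlwz xenag irdp lqm xxvom cixm
Hunk 7: at line 1 remove [xenag,irdp] add [tix,hvyi,ufnnc] -> 7 lines: zlwz tix hvyi ufnnc lqm xxvom cixm
Final line 6: xxvom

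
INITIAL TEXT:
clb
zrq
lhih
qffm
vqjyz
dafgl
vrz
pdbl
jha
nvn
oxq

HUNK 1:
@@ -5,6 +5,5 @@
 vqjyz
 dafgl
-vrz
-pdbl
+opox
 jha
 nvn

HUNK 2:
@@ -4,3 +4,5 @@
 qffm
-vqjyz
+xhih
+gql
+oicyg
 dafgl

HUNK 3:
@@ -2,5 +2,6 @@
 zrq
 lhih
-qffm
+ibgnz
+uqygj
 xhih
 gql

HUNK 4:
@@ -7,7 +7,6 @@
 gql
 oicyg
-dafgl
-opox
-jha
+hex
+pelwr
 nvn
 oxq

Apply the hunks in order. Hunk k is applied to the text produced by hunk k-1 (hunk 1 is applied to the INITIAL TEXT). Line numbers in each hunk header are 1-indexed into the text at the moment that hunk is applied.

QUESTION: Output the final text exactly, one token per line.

Answer: clb
zrq
lhih
ibgnz
uqygj
xhih
gql
oicyg
hex
pelwr
nvn
oxq

Derivation:
Hunk 1: at line 5 remove [vrz,pdbl] add [opox] -> 10 lines: clb zrq lhih qffm vqjyz dafgl opox jha nvn oxq
Hunk 2: at line 4 remove [vqjyz] add [xhih,gql,oicyg] -> 12 lines: clb zrq lhih qffm xhih gql oicyg dafgl opox jha nvn oxq
Hunk 3: at line 2 remove [qffm] add [ibgnz,uqygj] -> 13 lines: clb zrq lhih ibgnz uqygj xhih gql oicyg dafgl opox jha nvn oxq
Hunk 4: at line 7 remove [dafgl,opox,jha] add [hex,pelwr] -> 12 lines: clb zrq lhih ibgnz uqygj xhih gql oicyg hex pelwr nvn oxq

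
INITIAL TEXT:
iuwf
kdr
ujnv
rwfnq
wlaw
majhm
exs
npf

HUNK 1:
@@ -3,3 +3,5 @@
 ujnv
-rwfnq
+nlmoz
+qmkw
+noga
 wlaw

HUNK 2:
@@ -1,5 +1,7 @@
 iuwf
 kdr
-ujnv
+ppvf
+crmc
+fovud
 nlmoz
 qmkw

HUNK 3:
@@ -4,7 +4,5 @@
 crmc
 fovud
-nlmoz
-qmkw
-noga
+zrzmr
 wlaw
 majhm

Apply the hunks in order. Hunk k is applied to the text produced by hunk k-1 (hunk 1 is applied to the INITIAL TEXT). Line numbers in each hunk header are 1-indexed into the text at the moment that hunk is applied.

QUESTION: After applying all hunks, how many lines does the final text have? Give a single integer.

Hunk 1: at line 3 remove [rwfnq] add [nlmoz,qmkw,noga] -> 10 lines: iuwf kdr ujnv nlmoz qmkw noga wlaw majhm exs npf
Hunk 2: at line 1 remove [ujnv] add [ppvf,crmc,fovud] -> 12 lines: iuwf kdr ppvf crmc fovud nlmoz qmkw noga wlaw majhm exs npf
Hunk 3: at line 4 remove [nlmoz,qmkw,noga] add [zrzmr] -> 10 lines: iuwf kdr ppvf crmc fovud zrzmr wlaw majhm exs npf
Final line count: 10

Answer: 10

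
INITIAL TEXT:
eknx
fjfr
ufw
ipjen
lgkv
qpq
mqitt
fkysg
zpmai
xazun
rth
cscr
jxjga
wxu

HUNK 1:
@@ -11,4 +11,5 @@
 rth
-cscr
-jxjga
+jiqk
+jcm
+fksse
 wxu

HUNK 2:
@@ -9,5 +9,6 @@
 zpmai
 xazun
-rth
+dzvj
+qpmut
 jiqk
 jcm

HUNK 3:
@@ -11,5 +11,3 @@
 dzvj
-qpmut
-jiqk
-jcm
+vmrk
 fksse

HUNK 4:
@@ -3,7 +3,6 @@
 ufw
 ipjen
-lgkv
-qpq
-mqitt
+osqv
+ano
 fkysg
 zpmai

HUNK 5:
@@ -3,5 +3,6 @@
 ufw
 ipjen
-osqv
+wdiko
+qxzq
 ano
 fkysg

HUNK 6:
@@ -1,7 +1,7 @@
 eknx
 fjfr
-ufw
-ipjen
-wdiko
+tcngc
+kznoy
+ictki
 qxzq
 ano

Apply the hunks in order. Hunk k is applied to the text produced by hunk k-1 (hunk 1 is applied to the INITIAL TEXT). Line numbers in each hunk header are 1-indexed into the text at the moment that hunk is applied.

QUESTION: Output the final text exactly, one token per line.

Hunk 1: at line 11 remove [cscr,jxjga] add [jiqk,jcm,fksse] -> 15 lines: eknx fjfr ufw ipjen lgkv qpq mqitt fkysg zpmai xazun rth jiqk jcm fksse wxu
Hunk 2: at line 9 remove [rth] add [dzvj,qpmut] -> 16 lines: eknx fjfr ufw ipjen lgkv qpq mqitt fkysg zpmai xazun dzvj qpmut jiqk jcm fksse wxu
Hunk 3: at line 11 remove [qpmut,jiqk,jcm] add [vmrk] -> 14 lines: eknx fjfr ufw ipjen lgkv qpq mqitt fkysg zpmai xazun dzvj vmrk fksse wxu
Hunk 4: at line 3 remove [lgkv,qpq,mqitt] add [osqv,ano] -> 13 lines: eknx fjfr ufw ipjen osqv ano fkysg zpmai xazun dzvj vmrk fksse wxu
Hunk 5: at line 3 remove [osqv] add [wdiko,qxzq] -> 14 lines: eknx fjfr ufw ipjen wdiko qxzq ano fkysg zpmai xazun dzvj vmrk fksse wxu
Hunk 6: at line 1 remove [ufw,ipjen,wdiko] add [tcngc,kznoy,ictki] -> 14 lines: eknx fjfr tcngc kznoy ictki qxzq ano fkysg zpmai xazun dzvj vmrk fksse wxu

Answer: eknx
fjfr
tcngc
kznoy
ictki
qxzq
ano
fkysg
zpmai
xazun
dzvj
vmrk
fksse
wxu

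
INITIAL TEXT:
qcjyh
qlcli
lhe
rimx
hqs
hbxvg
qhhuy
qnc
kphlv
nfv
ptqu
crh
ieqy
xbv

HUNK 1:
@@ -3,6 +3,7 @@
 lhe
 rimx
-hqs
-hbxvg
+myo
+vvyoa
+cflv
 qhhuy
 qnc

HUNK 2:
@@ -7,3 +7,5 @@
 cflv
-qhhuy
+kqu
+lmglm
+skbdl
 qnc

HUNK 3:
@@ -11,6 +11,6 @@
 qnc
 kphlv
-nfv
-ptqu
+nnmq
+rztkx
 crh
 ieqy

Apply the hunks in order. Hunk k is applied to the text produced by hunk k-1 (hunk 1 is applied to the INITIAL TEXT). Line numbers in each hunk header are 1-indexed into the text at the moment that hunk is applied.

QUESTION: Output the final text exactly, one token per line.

Answer: qcjyh
qlcli
lhe
rimx
myo
vvyoa
cflv
kqu
lmglm
skbdl
qnc
kphlv
nnmq
rztkx
crh
ieqy
xbv

Derivation:
Hunk 1: at line 3 remove [hqs,hbxvg] add [myo,vvyoa,cflv] -> 15 lines: qcjyh qlcli lhe rimx myo vvyoa cflv qhhuy qnc kphlv nfv ptqu crh ieqy xbv
Hunk 2: at line 7 remove [qhhuy] add [kqu,lmglm,skbdl] -> 17 lines: qcjyh qlcli lhe rimx myo vvyoa cflv kqu lmglm skbdl qnc kphlv nfv ptqu crh ieqy xbv
Hunk 3: at line 11 remove [nfv,ptqu] add [nnmq,rztkx] -> 17 lines: qcjyh qlcli lhe rimx myo vvyoa cflv kqu lmglm skbdl qnc kphlv nnmq rztkx crh ieqy xbv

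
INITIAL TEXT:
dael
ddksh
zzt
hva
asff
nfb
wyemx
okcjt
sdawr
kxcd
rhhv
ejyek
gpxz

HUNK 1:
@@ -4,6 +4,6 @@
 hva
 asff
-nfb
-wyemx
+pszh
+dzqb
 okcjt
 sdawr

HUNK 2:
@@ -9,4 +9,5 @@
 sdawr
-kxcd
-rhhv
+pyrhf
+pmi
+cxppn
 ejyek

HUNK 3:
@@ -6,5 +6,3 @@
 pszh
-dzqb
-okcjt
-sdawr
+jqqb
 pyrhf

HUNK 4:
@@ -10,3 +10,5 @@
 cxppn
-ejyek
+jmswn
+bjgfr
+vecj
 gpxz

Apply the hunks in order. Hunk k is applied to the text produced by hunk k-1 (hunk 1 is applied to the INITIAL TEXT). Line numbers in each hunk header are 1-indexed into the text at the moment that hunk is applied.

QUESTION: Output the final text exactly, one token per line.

Hunk 1: at line 4 remove [nfb,wyemx] add [pszh,dzqb] -> 13 lines: dael ddksh zzt hva asff pszh dzqb okcjt sdawr kxcd rhhv ejyek gpxz
Hunk 2: at line 9 remove [kxcd,rhhv] add [pyrhf,pmi,cxppn] -> 14 lines: dael ddksh zzt hva asff pszh dzqb okcjt sdawr pyrhf pmi cxppn ejyek gpxz
Hunk 3: at line 6 remove [dzqb,okcjt,sdawr] add [jqqb] -> 12 lines: dael ddksh zzt hva asff pszh jqqb pyrhf pmi cxppn ejyek gpxz
Hunk 4: at line 10 remove [ejyek] add [jmswn,bjgfr,vecj] -> 14 lines: dael ddksh zzt hva asff pszh jqqb pyrhf pmi cxppn jmswn bjgfr vecj gpxz

Answer: dael
ddksh
zzt
hva
asff
pszh
jqqb
pyrhf
pmi
cxppn
jmswn
bjgfr
vecj
gpxz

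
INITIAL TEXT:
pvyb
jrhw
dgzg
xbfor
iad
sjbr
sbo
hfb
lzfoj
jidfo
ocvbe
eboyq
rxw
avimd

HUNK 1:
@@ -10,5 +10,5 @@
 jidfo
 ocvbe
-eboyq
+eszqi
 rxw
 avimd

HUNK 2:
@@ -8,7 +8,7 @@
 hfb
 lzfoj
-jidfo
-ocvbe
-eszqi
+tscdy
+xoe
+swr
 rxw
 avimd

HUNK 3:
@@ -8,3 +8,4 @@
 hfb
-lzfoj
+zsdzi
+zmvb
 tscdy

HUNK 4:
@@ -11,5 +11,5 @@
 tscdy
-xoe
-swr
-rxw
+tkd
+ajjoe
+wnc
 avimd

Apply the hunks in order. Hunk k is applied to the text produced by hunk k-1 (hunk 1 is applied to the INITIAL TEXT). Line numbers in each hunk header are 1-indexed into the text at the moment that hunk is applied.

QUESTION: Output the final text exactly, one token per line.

Hunk 1: at line 10 remove [eboyq] add [eszqi] -> 14 lines: pvyb jrhw dgzg xbfor iad sjbr sbo hfb lzfoj jidfo ocvbe eszqi rxw avimd
Hunk 2: at line 8 remove [jidfo,ocvbe,eszqi] add [tscdy,xoe,swr] -> 14 lines: pvyb jrhw dgzg xbfor iad sjbr sbo hfb lzfoj tscdy xoe swr rxw avimd
Hunk 3: at line 8 remove [lzfoj] add [zsdzi,zmvb] -> 15 lines: pvyb jrhw dgzg xbfor iad sjbr sbo hfb zsdzi zmvb tscdy xoe swr rxw avimd
Hunk 4: at line 11 remove [xoe,swr,rxw] add [tkd,ajjoe,wnc] -> 15 lines: pvyb jrhw dgzg xbfor iad sjbr sbo hfb zsdzi zmvb tscdy tkd ajjoe wnc avimd

Answer: pvyb
jrhw
dgzg
xbfor
iad
sjbr
sbo
hfb
zsdzi
zmvb
tscdy
tkd
ajjoe
wnc
avimd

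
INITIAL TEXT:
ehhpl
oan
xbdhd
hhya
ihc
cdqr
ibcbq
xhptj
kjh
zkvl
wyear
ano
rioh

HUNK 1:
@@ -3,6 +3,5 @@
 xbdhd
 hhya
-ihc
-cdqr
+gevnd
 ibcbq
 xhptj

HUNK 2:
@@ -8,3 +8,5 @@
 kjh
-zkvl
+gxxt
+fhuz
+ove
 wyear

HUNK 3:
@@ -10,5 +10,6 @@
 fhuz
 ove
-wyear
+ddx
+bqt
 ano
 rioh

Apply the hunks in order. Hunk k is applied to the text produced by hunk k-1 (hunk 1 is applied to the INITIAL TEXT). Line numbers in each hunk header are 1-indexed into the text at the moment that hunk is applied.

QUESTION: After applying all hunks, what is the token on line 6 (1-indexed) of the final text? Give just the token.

Answer: ibcbq

Derivation:
Hunk 1: at line 3 remove [ihc,cdqr] add [gevnd] -> 12 lines: ehhpl oan xbdhd hhya gevnd ibcbq xhptj kjh zkvl wyear ano rioh
Hunk 2: at line 8 remove [zkvl] add [gxxt,fhuz,ove] -> 14 lines: ehhpl oan xbdhd hhya gevnd ibcbq xhptj kjh gxxt fhuz ove wyear ano rioh
Hunk 3: at line 10 remove [wyear] add [ddx,bqt] -> 15 lines: ehhpl oan xbdhd hhya gevnd ibcbq xhptj kjh gxxt fhuz ove ddx bqt ano rioh
Final line 6: ibcbq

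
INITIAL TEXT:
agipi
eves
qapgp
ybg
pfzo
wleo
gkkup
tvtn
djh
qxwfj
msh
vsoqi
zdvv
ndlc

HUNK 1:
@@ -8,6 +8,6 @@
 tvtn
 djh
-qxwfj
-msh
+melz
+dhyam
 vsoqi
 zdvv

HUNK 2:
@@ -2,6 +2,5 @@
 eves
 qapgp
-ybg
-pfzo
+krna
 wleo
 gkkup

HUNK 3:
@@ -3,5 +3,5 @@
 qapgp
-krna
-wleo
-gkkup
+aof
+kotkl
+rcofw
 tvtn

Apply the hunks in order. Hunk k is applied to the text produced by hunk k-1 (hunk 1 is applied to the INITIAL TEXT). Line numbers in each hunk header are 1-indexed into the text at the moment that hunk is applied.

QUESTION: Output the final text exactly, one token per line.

Answer: agipi
eves
qapgp
aof
kotkl
rcofw
tvtn
djh
melz
dhyam
vsoqi
zdvv
ndlc

Derivation:
Hunk 1: at line 8 remove [qxwfj,msh] add [melz,dhyam] -> 14 lines: agipi eves qapgp ybg pfzo wleo gkkup tvtn djh melz dhyam vsoqi zdvv ndlc
Hunk 2: at line 2 remove [ybg,pfzo] add [krna] -> 13 lines: agipi eves qapgp krna wleo gkkup tvtn djh melz dhyam vsoqi zdvv ndlc
Hunk 3: at line 3 remove [krna,wleo,gkkup] add [aof,kotkl,rcofw] -> 13 lines: agipi eves qapgp aof kotkl rcofw tvtn djh melz dhyam vsoqi zdvv ndlc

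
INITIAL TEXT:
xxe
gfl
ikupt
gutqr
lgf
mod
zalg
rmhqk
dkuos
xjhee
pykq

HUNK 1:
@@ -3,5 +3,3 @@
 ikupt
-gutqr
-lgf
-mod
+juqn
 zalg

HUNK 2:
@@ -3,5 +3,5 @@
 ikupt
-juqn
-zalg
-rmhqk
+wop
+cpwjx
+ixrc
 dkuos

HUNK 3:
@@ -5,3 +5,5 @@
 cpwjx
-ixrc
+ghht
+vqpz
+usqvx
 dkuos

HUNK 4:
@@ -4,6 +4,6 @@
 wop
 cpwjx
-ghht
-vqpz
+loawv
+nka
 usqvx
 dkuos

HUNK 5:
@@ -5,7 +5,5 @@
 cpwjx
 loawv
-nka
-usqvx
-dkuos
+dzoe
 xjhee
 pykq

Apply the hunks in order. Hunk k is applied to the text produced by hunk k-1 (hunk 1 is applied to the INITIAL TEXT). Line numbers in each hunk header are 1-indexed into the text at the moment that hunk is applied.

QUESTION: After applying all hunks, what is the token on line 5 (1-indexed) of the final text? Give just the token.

Answer: cpwjx

Derivation:
Hunk 1: at line 3 remove [gutqr,lgf,mod] add [juqn] -> 9 lines: xxe gfl ikupt juqn zalg rmhqk dkuos xjhee pykq
Hunk 2: at line 3 remove [juqn,zalg,rmhqk] add [wop,cpwjx,ixrc] -> 9 lines: xxe gfl ikupt wop cpwjx ixrc dkuos xjhee pykq
Hunk 3: at line 5 remove [ixrc] add [ghht,vqpz,usqvx] -> 11 lines: xxe gfl ikupt wop cpwjx ghht vqpz usqvx dkuos xjhee pykq
Hunk 4: at line 4 remove [ghht,vqpz] add [loawv,nka] -> 11 lines: xxe gfl ikupt wop cpwjx loawv nka usqvx dkuos xjhee pykq
Hunk 5: at line 5 remove [nka,usqvx,dkuos] add [dzoe] -> 9 lines: xxe gfl ikupt wop cpwjx loawv dzoe xjhee pykq
Final line 5: cpwjx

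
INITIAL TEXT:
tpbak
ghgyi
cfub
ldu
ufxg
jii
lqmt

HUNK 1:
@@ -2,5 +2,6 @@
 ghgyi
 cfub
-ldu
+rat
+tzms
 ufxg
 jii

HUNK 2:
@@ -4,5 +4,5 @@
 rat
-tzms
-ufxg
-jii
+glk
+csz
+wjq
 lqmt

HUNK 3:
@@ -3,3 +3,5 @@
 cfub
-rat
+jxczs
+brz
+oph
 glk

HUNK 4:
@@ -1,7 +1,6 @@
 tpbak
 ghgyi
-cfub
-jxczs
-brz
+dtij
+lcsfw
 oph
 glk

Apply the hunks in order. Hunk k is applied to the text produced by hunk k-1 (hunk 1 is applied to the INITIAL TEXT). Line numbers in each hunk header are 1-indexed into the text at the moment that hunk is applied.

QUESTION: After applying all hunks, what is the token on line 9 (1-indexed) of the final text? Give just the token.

Answer: lqmt

Derivation:
Hunk 1: at line 2 remove [ldu] add [rat,tzms] -> 8 lines: tpbak ghgyi cfub rat tzms ufxg jii lqmt
Hunk 2: at line 4 remove [tzms,ufxg,jii] add [glk,csz,wjq] -> 8 lines: tpbak ghgyi cfub rat glk csz wjq lqmt
Hunk 3: at line 3 remove [rat] add [jxczs,brz,oph] -> 10 lines: tpbak ghgyi cfub jxczs brz oph glk csz wjq lqmt
Hunk 4: at line 1 remove [cfub,jxczs,brz] add [dtij,lcsfw] -> 9 lines: tpbak ghgyi dtij lcsfw oph glk csz wjq lqmt
Final line 9: lqmt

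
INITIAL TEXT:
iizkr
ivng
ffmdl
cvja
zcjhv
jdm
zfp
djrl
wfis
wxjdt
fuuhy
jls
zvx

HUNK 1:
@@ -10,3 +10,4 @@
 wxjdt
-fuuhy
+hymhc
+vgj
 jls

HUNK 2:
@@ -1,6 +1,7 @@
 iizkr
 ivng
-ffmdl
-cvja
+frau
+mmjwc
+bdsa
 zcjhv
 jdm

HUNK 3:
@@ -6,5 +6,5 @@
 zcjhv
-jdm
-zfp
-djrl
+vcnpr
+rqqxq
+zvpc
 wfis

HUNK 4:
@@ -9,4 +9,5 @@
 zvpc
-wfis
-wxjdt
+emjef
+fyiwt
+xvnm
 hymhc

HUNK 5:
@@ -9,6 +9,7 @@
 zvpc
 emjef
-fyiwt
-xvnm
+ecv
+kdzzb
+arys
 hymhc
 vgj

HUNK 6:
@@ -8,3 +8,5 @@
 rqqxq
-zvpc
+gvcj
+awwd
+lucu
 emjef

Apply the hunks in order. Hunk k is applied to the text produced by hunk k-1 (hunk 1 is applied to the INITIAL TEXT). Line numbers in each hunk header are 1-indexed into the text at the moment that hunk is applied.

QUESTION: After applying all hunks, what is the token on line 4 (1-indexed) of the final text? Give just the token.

Answer: mmjwc

Derivation:
Hunk 1: at line 10 remove [fuuhy] add [hymhc,vgj] -> 14 lines: iizkr ivng ffmdl cvja zcjhv jdm zfp djrl wfis wxjdt hymhc vgj jls zvx
Hunk 2: at line 1 remove [ffmdl,cvja] add [frau,mmjwc,bdsa] -> 15 lines: iizkr ivng frau mmjwc bdsa zcjhv jdm zfp djrl wfis wxjdt hymhc vgj jls zvx
Hunk 3: at line 6 remove [jdm,zfp,djrl] add [vcnpr,rqqxq,zvpc] -> 15 lines: iizkr ivng frau mmjwc bdsa zcjhv vcnpr rqqxq zvpc wfis wxjdt hymhc vgj jls zvx
Hunk 4: at line 9 remove [wfis,wxjdt] add [emjef,fyiwt,xvnm] -> 16 lines: iizkr ivng frau mmjwc bdsa zcjhv vcnpr rqqxq zvpc emjef fyiwt xvnm hymhc vgj jls zvx
Hunk 5: at line 9 remove [fyiwt,xvnm] add [ecv,kdzzb,arys] -> 17 lines: iizkr ivng frau mmjwc bdsa zcjhv vcnpr rqqxq zvpc emjef ecv kdzzb arys hymhc vgj jls zvx
Hunk 6: at line 8 remove [zvpc] add [gvcj,awwd,lucu] -> 19 lines: iizkr ivng frau mmjwc bdsa zcjhv vcnpr rqqxq gvcj awwd lucu emjef ecv kdzzb arys hymhc vgj jls zvx
Final line 4: mmjwc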